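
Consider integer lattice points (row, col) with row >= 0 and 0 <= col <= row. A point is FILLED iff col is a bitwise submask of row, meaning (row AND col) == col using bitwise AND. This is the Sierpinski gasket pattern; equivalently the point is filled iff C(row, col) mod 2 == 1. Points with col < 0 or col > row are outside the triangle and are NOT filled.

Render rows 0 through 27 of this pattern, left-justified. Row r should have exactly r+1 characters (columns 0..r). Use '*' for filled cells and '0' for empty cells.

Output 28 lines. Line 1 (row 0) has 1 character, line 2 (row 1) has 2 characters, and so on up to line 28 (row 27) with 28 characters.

r0=0: *
r1=1: **
r2=10: *0*
r3=11: ****
r4=100: *000*
r5=101: **00**
r6=110: *0*0*0*
r7=111: ********
r8=1000: *0000000*
r9=1001: **000000**
r10=1010: *0*00000*0*
r11=1011: ****0000****
r12=1100: *000*000*000*
r13=1101: **00**00**00**
r14=1110: *0*0*0*0*0*0*0*
r15=1111: ****************
r16=10000: *000000000000000*
r17=10001: **00000000000000**
r18=10010: *0*0000000000000*0*
r19=10011: ****000000000000****
r20=10100: *000*00000000000*000*
r21=10101: **00**0000000000**00**
r22=10110: *0*0*0*000000000*0*0*0*
r23=10111: ********00000000********
r24=11000: *0000000*0000000*0000000*
r25=11001: **000000**000000**000000**
r26=11010: *0*00000*0*00000*0*00000*0*
r27=11011: ****0000****0000****0000****

Answer: *
**
*0*
****
*000*
**00**
*0*0*0*
********
*0000000*
**000000**
*0*00000*0*
****0000****
*000*000*000*
**00**00**00**
*0*0*0*0*0*0*0*
****************
*000000000000000*
**00000000000000**
*0*0000000000000*0*
****000000000000****
*000*00000000000*000*
**00**0000000000**00**
*0*0*0*000000000*0*0*0*
********00000000********
*0000000*0000000*0000000*
**000000**000000**000000**
*0*00000*0*00000*0*00000*0*
****0000****0000****0000****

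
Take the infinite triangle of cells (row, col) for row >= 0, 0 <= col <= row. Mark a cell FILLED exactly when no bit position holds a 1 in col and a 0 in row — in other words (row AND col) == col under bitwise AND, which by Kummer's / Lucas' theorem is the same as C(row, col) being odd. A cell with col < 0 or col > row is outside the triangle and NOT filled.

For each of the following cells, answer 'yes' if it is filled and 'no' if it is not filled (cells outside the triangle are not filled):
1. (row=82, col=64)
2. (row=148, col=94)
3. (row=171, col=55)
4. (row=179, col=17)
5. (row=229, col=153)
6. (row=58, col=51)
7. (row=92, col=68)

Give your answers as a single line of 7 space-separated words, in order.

(82,64): row=0b1010010, col=0b1000000, row AND col = 0b1000000 = 64; 64 == 64 -> filled
(148,94): row=0b10010100, col=0b1011110, row AND col = 0b10100 = 20; 20 != 94 -> empty
(171,55): row=0b10101011, col=0b110111, row AND col = 0b100011 = 35; 35 != 55 -> empty
(179,17): row=0b10110011, col=0b10001, row AND col = 0b10001 = 17; 17 == 17 -> filled
(229,153): row=0b11100101, col=0b10011001, row AND col = 0b10000001 = 129; 129 != 153 -> empty
(58,51): row=0b111010, col=0b110011, row AND col = 0b110010 = 50; 50 != 51 -> empty
(92,68): row=0b1011100, col=0b1000100, row AND col = 0b1000100 = 68; 68 == 68 -> filled

Answer: yes no no yes no no yes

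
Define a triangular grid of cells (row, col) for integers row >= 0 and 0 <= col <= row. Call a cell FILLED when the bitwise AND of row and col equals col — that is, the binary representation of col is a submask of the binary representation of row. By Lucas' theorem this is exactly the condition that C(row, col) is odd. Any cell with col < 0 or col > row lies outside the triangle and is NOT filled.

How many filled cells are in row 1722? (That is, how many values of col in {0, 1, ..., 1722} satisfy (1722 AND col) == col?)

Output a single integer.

Answer: 128

Derivation:
1722 in binary = 11010111010
popcount(1722) = number of 1-bits in 11010111010 = 7
A col c satisfies (1722 AND c) == c iff every set bit of c is also set in 1722; each of the 7 set bits of 1722 can independently be on or off in c.
count = 2^7 = 128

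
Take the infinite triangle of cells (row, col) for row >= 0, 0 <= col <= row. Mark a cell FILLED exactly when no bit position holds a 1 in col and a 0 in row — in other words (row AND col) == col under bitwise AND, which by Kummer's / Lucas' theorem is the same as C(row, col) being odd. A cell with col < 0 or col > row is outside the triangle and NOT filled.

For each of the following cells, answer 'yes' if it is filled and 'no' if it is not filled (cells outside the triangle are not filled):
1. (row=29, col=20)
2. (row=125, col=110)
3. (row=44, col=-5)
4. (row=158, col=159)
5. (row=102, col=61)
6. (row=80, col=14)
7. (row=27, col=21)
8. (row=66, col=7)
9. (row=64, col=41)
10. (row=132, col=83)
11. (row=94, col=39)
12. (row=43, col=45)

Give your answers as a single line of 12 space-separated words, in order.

Answer: yes no no no no no no no no no no no

Derivation:
(29,20): row=0b11101, col=0b10100, row AND col = 0b10100 = 20; 20 == 20 -> filled
(125,110): row=0b1111101, col=0b1101110, row AND col = 0b1101100 = 108; 108 != 110 -> empty
(44,-5): col outside [0, 44] -> not filled
(158,159): col outside [0, 158] -> not filled
(102,61): row=0b1100110, col=0b111101, row AND col = 0b100100 = 36; 36 != 61 -> empty
(80,14): row=0b1010000, col=0b1110, row AND col = 0b0 = 0; 0 != 14 -> empty
(27,21): row=0b11011, col=0b10101, row AND col = 0b10001 = 17; 17 != 21 -> empty
(66,7): row=0b1000010, col=0b111, row AND col = 0b10 = 2; 2 != 7 -> empty
(64,41): row=0b1000000, col=0b101001, row AND col = 0b0 = 0; 0 != 41 -> empty
(132,83): row=0b10000100, col=0b1010011, row AND col = 0b0 = 0; 0 != 83 -> empty
(94,39): row=0b1011110, col=0b100111, row AND col = 0b110 = 6; 6 != 39 -> empty
(43,45): col outside [0, 43] -> not filled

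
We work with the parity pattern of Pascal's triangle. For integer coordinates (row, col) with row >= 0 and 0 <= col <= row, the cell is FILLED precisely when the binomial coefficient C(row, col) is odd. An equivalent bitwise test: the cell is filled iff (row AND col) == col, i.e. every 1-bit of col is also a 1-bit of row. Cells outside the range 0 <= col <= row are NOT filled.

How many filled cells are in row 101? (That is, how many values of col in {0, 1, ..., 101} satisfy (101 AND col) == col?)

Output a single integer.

Answer: 16

Derivation:
101 in binary = 1100101
popcount(101) = number of 1-bits in 1100101 = 4
A col c satisfies (101 AND c) == c iff every set bit of c is also set in 101; each of the 4 set bits of 101 can independently be on or off in c.
count = 2^4 = 16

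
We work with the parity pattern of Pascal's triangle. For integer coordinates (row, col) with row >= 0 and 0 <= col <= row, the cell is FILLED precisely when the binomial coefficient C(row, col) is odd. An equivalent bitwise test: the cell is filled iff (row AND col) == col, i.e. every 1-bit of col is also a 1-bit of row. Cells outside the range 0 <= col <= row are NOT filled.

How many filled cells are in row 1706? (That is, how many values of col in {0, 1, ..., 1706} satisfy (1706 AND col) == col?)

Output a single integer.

Answer: 64

Derivation:
1706 in binary = 11010101010
popcount(1706) = number of 1-bits in 11010101010 = 6
A col c satisfies (1706 AND c) == c iff every set bit of c is also set in 1706; each of the 6 set bits of 1706 can independently be on or off in c.
count = 2^6 = 64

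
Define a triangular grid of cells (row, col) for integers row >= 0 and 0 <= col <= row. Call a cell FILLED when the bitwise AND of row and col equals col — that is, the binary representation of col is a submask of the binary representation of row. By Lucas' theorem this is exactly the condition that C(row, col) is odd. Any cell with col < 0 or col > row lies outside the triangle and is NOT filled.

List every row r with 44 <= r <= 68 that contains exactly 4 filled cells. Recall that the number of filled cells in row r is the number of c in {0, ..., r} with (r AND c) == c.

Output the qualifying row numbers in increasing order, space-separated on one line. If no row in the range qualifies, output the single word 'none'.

Row r has 2^popcount(r) filled cells, so we need popcount(r) = log2(4) = 2.
Scan r = 44..68 and keep those with exactly 2 one-bits:
r=44=101100 popcount=3 -> skip
r=45=101101 popcount=4 -> skip
r=46=101110 popcount=4 -> skip
r=47=101111 popcount=5 -> skip
r=48=110000 popcount=2 -> KEEP
r=49=110001 popcount=3 -> skip
r=50=110010 popcount=3 -> skip
r=51=110011 popcount=4 -> skip
r=52=110100 popcount=3 -> skip
r=53=110101 popcount=4 -> skip
r=54=110110 popcount=4 -> skip
r=55=110111 popcount=5 -> skip
r=56=111000 popcount=3 -> skip
r=57=111001 popcount=4 -> skip
r=58=111010 popcount=4 -> skip
r=59=111011 popcount=5 -> skip
r=60=111100 popcount=4 -> skip
r=61=111101 popcount=5 -> skip
r=62=111110 popcount=5 -> skip
r=63=111111 popcount=6 -> skip
r=64=1000000 popcount=1 -> skip
r=65=1000001 popcount=2 -> KEEP
r=66=1000010 popcount=2 -> KEEP
r=67=1000011 popcount=3 -> skip
r=68=1000100 popcount=2 -> KEEP
Kept rows: 48 65 66 68

Answer: 48 65 66 68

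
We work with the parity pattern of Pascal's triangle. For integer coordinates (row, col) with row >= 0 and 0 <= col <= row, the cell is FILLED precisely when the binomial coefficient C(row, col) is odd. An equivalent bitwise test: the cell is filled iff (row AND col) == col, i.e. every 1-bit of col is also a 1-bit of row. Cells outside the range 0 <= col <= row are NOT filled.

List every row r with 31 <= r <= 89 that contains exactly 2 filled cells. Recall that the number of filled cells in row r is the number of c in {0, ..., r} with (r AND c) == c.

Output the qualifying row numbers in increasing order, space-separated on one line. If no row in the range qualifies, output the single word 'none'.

Answer: 32 64

Derivation:
Row r has 2^popcount(r) filled cells, so we need popcount(r) = log2(2) = 1.
Scan r = 31..89 and keep those with exactly 1 one-bits:
r=31=11111 popcount=5 -> skip
r=32=100000 popcount=1 -> KEEP
r=33=100001 popcount=2 -> skip
r=34=100010 popcount=2 -> skip
r=35=100011 popcount=3 -> skip
r=36=100100 popcount=2 -> skip
r=37=100101 popcount=3 -> skip
r=38=100110 popcount=3 -> skip
r=39=100111 popcount=4 -> skip
r=40=101000 popcount=2 -> skip
r=41=101001 popcount=3 -> skip
r=42=101010 popcount=3 -> skip
r=43=101011 popcount=4 -> skip
r=44=101100 popcount=3 -> skip
r=45=101101 popcount=4 -> skip
r=46=101110 popcount=4 -> skip
r=47=101111 popcount=5 -> skip
r=48=110000 popcount=2 -> skip
r=49=110001 popcount=3 -> skip
r=50=110010 popcount=3 -> skip
r=51=110011 popcount=4 -> skip
r=52=110100 popcount=3 -> skip
r=53=110101 popcount=4 -> skip
r=54=110110 popcount=4 -> skip
r=55=110111 popcount=5 -> skip
r=56=111000 popcount=3 -> skip
r=57=111001 popcount=4 -> skip
r=58=111010 popcount=4 -> skip
r=59=111011 popcount=5 -> skip
r=60=111100 popcount=4 -> skip
r=61=111101 popcount=5 -> skip
r=62=111110 popcount=5 -> skip
r=63=111111 popcount=6 -> skip
r=64=1000000 popcount=1 -> KEEP
r=65=1000001 popcount=2 -> skip
r=66=1000010 popcount=2 -> skip
r=67=1000011 popcount=3 -> skip
r=68=1000100 popcount=2 -> skip
r=69=1000101 popcount=3 -> skip
r=70=1000110 popcount=3 -> skip
r=71=1000111 popcount=4 -> skip
r=72=1001000 popcount=2 -> skip
r=73=1001001 popcount=3 -> skip
r=74=1001010 popcount=3 -> skip
r=75=1001011 popcount=4 -> skip
r=76=1001100 popcount=3 -> skip
r=77=1001101 popcount=4 -> skip
r=78=1001110 popcount=4 -> skip
r=79=1001111 popcount=5 -> skip
r=80=1010000 popcount=2 -> skip
r=81=1010001 popcount=3 -> skip
r=82=1010010 popcount=3 -> skip
r=83=1010011 popcount=4 -> skip
r=84=1010100 popcount=3 -> skip
r=85=1010101 popcount=4 -> skip
r=86=1010110 popcount=4 -> skip
r=87=1010111 popcount=5 -> skip
r=88=1011000 popcount=3 -> skip
r=89=1011001 popcount=4 -> skip
Kept rows: 32 64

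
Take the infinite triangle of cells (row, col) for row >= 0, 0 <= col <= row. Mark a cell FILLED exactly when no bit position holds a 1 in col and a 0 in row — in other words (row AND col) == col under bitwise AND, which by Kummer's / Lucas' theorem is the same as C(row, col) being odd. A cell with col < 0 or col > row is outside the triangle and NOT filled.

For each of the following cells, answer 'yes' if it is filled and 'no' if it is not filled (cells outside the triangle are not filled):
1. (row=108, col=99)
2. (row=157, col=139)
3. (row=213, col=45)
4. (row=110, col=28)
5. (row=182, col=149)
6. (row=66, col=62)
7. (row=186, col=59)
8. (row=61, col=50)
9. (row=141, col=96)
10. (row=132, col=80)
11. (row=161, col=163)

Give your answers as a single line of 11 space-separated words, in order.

(108,99): row=0b1101100, col=0b1100011, row AND col = 0b1100000 = 96; 96 != 99 -> empty
(157,139): row=0b10011101, col=0b10001011, row AND col = 0b10001001 = 137; 137 != 139 -> empty
(213,45): row=0b11010101, col=0b101101, row AND col = 0b101 = 5; 5 != 45 -> empty
(110,28): row=0b1101110, col=0b11100, row AND col = 0b1100 = 12; 12 != 28 -> empty
(182,149): row=0b10110110, col=0b10010101, row AND col = 0b10010100 = 148; 148 != 149 -> empty
(66,62): row=0b1000010, col=0b111110, row AND col = 0b10 = 2; 2 != 62 -> empty
(186,59): row=0b10111010, col=0b111011, row AND col = 0b111010 = 58; 58 != 59 -> empty
(61,50): row=0b111101, col=0b110010, row AND col = 0b110000 = 48; 48 != 50 -> empty
(141,96): row=0b10001101, col=0b1100000, row AND col = 0b0 = 0; 0 != 96 -> empty
(132,80): row=0b10000100, col=0b1010000, row AND col = 0b0 = 0; 0 != 80 -> empty
(161,163): col outside [0, 161] -> not filled

Answer: no no no no no no no no no no no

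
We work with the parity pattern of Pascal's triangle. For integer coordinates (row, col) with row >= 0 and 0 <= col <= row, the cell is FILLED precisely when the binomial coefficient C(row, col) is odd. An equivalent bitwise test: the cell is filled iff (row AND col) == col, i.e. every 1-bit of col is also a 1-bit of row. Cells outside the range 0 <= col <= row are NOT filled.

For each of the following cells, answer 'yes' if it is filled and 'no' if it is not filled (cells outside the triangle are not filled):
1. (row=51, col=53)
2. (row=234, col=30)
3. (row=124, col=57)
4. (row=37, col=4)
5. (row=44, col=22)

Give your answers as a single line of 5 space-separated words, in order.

Answer: no no no yes no

Derivation:
(51,53): col outside [0, 51] -> not filled
(234,30): row=0b11101010, col=0b11110, row AND col = 0b1010 = 10; 10 != 30 -> empty
(124,57): row=0b1111100, col=0b111001, row AND col = 0b111000 = 56; 56 != 57 -> empty
(37,4): row=0b100101, col=0b100, row AND col = 0b100 = 4; 4 == 4 -> filled
(44,22): row=0b101100, col=0b10110, row AND col = 0b100 = 4; 4 != 22 -> empty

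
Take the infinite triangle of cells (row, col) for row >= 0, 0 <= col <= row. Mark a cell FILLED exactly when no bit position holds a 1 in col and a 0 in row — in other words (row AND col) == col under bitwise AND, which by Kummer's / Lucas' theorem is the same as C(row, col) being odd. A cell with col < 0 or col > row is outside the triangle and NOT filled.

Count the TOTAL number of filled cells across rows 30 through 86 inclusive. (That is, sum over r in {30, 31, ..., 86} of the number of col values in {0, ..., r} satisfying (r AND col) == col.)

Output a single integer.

r30=11110 pc4: +16 =16
r31=11111 pc5: +32 =48
r32=100000 pc1: +2 =50
r33=100001 pc2: +4 =54
r34=100010 pc2: +4 =58
r35=100011 pc3: +8 =66
r36=100100 pc2: +4 =70
r37=100101 pc3: +8 =78
r38=100110 pc3: +8 =86
r39=100111 pc4: +16 =102
r40=101000 pc2: +4 =106
r41=101001 pc3: +8 =114
r42=101010 pc3: +8 =122
r43=101011 pc4: +16 =138
r44=101100 pc3: +8 =146
r45=101101 pc4: +16 =162
r46=101110 pc4: +16 =178
r47=101111 pc5: +32 =210
r48=110000 pc2: +4 =214
r49=110001 pc3: +8 =222
r50=110010 pc3: +8 =230
r51=110011 pc4: +16 =246
r52=110100 pc3: +8 =254
r53=110101 pc4: +16 =270
r54=110110 pc4: +16 =286
r55=110111 pc5: +32 =318
r56=111000 pc3: +8 =326
r57=111001 pc4: +16 =342
r58=111010 pc4: +16 =358
r59=111011 pc5: +32 =390
r60=111100 pc4: +16 =406
r61=111101 pc5: +32 =438
r62=111110 pc5: +32 =470
r63=111111 pc6: +64 =534
r64=1000000 pc1: +2 =536
r65=1000001 pc2: +4 =540
r66=1000010 pc2: +4 =544
r67=1000011 pc3: +8 =552
r68=1000100 pc2: +4 =556
r69=1000101 pc3: +8 =564
r70=1000110 pc3: +8 =572
r71=1000111 pc4: +16 =588
r72=1001000 pc2: +4 =592
r73=1001001 pc3: +8 =600
r74=1001010 pc3: +8 =608
r75=1001011 pc4: +16 =624
r76=1001100 pc3: +8 =632
r77=1001101 pc4: +16 =648
r78=1001110 pc4: +16 =664
r79=1001111 pc5: +32 =696
r80=1010000 pc2: +4 =700
r81=1010001 pc3: +8 =708
r82=1010010 pc3: +8 =716
r83=1010011 pc4: +16 =732
r84=1010100 pc3: +8 =740
r85=1010101 pc4: +16 =756
r86=1010110 pc4: +16 =772

Answer: 772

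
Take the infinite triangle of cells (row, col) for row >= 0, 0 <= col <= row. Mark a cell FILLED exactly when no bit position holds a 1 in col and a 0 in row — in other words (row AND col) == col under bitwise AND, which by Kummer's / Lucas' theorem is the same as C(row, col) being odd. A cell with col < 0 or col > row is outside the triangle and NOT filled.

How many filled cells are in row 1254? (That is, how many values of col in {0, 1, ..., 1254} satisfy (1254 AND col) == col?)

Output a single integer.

1254 in binary = 10011100110
popcount(1254) = number of 1-bits in 10011100110 = 6
A col c satisfies (1254 AND c) == c iff every set bit of c is also set in 1254; each of the 6 set bits of 1254 can independently be on or off in c.
count = 2^6 = 64

Answer: 64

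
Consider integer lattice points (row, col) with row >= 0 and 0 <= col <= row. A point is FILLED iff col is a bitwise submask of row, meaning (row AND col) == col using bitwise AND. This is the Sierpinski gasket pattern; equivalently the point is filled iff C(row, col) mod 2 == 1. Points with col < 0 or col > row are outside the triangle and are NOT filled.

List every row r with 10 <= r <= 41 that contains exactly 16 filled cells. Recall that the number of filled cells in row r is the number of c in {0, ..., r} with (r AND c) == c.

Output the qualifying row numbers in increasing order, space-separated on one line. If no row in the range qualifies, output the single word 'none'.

Row r has 2^popcount(r) filled cells, so we need popcount(r) = log2(16) = 4.
Scan r = 10..41 and keep those with exactly 4 one-bits:
r=10=1010 popcount=2 -> skip
r=11=1011 popcount=3 -> skip
r=12=1100 popcount=2 -> skip
r=13=1101 popcount=3 -> skip
r=14=1110 popcount=3 -> skip
r=15=1111 popcount=4 -> KEEP
r=16=10000 popcount=1 -> skip
r=17=10001 popcount=2 -> skip
r=18=10010 popcount=2 -> skip
r=19=10011 popcount=3 -> skip
r=20=10100 popcount=2 -> skip
r=21=10101 popcount=3 -> skip
r=22=10110 popcount=3 -> skip
r=23=10111 popcount=4 -> KEEP
r=24=11000 popcount=2 -> skip
r=25=11001 popcount=3 -> skip
r=26=11010 popcount=3 -> skip
r=27=11011 popcount=4 -> KEEP
r=28=11100 popcount=3 -> skip
r=29=11101 popcount=4 -> KEEP
r=30=11110 popcount=4 -> KEEP
r=31=11111 popcount=5 -> skip
r=32=100000 popcount=1 -> skip
r=33=100001 popcount=2 -> skip
r=34=100010 popcount=2 -> skip
r=35=100011 popcount=3 -> skip
r=36=100100 popcount=2 -> skip
r=37=100101 popcount=3 -> skip
r=38=100110 popcount=3 -> skip
r=39=100111 popcount=4 -> KEEP
r=40=101000 popcount=2 -> skip
r=41=101001 popcount=3 -> skip
Kept rows: 15 23 27 29 30 39

Answer: 15 23 27 29 30 39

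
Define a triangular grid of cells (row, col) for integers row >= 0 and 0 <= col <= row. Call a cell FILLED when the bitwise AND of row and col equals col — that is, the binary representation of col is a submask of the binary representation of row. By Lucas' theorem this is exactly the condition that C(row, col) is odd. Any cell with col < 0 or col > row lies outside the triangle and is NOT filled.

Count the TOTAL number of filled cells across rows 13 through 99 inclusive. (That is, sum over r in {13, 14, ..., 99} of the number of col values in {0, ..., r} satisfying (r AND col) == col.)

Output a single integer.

r13=1101 pc3: +8 =8
r14=1110 pc3: +8 =16
r15=1111 pc4: +16 =32
r16=10000 pc1: +2 =34
r17=10001 pc2: +4 =38
r18=10010 pc2: +4 =42
r19=10011 pc3: +8 =50
r20=10100 pc2: +4 =54
r21=10101 pc3: +8 =62
r22=10110 pc3: +8 =70
r23=10111 pc4: +16 =86
r24=11000 pc2: +4 =90
r25=11001 pc3: +8 =98
r26=11010 pc3: +8 =106
r27=11011 pc4: +16 =122
r28=11100 pc3: +8 =130
r29=11101 pc4: +16 =146
r30=11110 pc4: +16 =162
r31=11111 pc5: +32 =194
r32=100000 pc1: +2 =196
r33=100001 pc2: +4 =200
r34=100010 pc2: +4 =204
r35=100011 pc3: +8 =212
r36=100100 pc2: +4 =216
r37=100101 pc3: +8 =224
r38=100110 pc3: +8 =232
r39=100111 pc4: +16 =248
r40=101000 pc2: +4 =252
r41=101001 pc3: +8 =260
r42=101010 pc3: +8 =268
r43=101011 pc4: +16 =284
r44=101100 pc3: +8 =292
r45=101101 pc4: +16 =308
r46=101110 pc4: +16 =324
r47=101111 pc5: +32 =356
r48=110000 pc2: +4 =360
r49=110001 pc3: +8 =368
r50=110010 pc3: +8 =376
r51=110011 pc4: +16 =392
r52=110100 pc3: +8 =400
r53=110101 pc4: +16 =416
r54=110110 pc4: +16 =432
r55=110111 pc5: +32 =464
r56=111000 pc3: +8 =472
r57=111001 pc4: +16 =488
r58=111010 pc4: +16 =504
r59=111011 pc5: +32 =536
r60=111100 pc4: +16 =552
r61=111101 pc5: +32 =584
r62=111110 pc5: +32 =616
r63=111111 pc6: +64 =680
r64=1000000 pc1: +2 =682
r65=1000001 pc2: +4 =686
r66=1000010 pc2: +4 =690
r67=1000011 pc3: +8 =698
r68=1000100 pc2: +4 =702
r69=1000101 pc3: +8 =710
r70=1000110 pc3: +8 =718
r71=1000111 pc4: +16 =734
r72=1001000 pc2: +4 =738
r73=1001001 pc3: +8 =746
r74=1001010 pc3: +8 =754
r75=1001011 pc4: +16 =770
r76=1001100 pc3: +8 =778
r77=1001101 pc4: +16 =794
r78=1001110 pc4: +16 =810
r79=1001111 pc5: +32 =842
r80=1010000 pc2: +4 =846
r81=1010001 pc3: +8 =854
r82=1010010 pc3: +8 =862
r83=1010011 pc4: +16 =878
r84=1010100 pc3: +8 =886
r85=1010101 pc4: +16 =902
r86=1010110 pc4: +16 =918
r87=1010111 pc5: +32 =950
r88=1011000 pc3: +8 =958
r89=1011001 pc4: +16 =974
r90=1011010 pc4: +16 =990
r91=1011011 pc5: +32 =1022
r92=1011100 pc4: +16 =1038
r93=1011101 pc5: +32 =1070
r94=1011110 pc5: +32 =1102
r95=1011111 pc6: +64 =1166
r96=1100000 pc2: +4 =1170
r97=1100001 pc3: +8 =1178
r98=1100010 pc3: +8 =1186
r99=1100011 pc4: +16 =1202

Answer: 1202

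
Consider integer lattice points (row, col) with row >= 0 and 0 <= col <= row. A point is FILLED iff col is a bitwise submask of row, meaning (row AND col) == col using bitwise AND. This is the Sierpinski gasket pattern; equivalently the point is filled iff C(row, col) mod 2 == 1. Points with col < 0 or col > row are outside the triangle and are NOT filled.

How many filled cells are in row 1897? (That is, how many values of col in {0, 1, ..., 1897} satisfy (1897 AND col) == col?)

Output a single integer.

Answer: 128

Derivation:
1897 in binary = 11101101001
popcount(1897) = number of 1-bits in 11101101001 = 7
A col c satisfies (1897 AND c) == c iff every set bit of c is also set in 1897; each of the 7 set bits of 1897 can independently be on or off in c.
count = 2^7 = 128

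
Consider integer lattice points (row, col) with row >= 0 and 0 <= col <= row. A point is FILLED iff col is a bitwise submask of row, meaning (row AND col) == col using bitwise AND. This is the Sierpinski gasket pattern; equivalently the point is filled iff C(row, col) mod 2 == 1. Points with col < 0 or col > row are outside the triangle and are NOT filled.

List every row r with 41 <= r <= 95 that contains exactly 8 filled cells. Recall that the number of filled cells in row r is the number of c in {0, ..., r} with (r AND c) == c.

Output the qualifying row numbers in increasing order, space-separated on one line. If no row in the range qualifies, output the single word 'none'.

Row r has 2^popcount(r) filled cells, so we need popcount(r) = log2(8) = 3.
Scan r = 41..95 and keep those with exactly 3 one-bits:
r=41=101001 popcount=3 -> KEEP
r=42=101010 popcount=3 -> KEEP
r=43=101011 popcount=4 -> skip
r=44=101100 popcount=3 -> KEEP
r=45=101101 popcount=4 -> skip
r=46=101110 popcount=4 -> skip
r=47=101111 popcount=5 -> skip
r=48=110000 popcount=2 -> skip
r=49=110001 popcount=3 -> KEEP
r=50=110010 popcount=3 -> KEEP
r=51=110011 popcount=4 -> skip
r=52=110100 popcount=3 -> KEEP
r=53=110101 popcount=4 -> skip
r=54=110110 popcount=4 -> skip
r=55=110111 popcount=5 -> skip
r=56=111000 popcount=3 -> KEEP
r=57=111001 popcount=4 -> skip
r=58=111010 popcount=4 -> skip
r=59=111011 popcount=5 -> skip
r=60=111100 popcount=4 -> skip
r=61=111101 popcount=5 -> skip
r=62=111110 popcount=5 -> skip
r=63=111111 popcount=6 -> skip
r=64=1000000 popcount=1 -> skip
r=65=1000001 popcount=2 -> skip
r=66=1000010 popcount=2 -> skip
r=67=1000011 popcount=3 -> KEEP
r=68=1000100 popcount=2 -> skip
r=69=1000101 popcount=3 -> KEEP
r=70=1000110 popcount=3 -> KEEP
r=71=1000111 popcount=4 -> skip
r=72=1001000 popcount=2 -> skip
r=73=1001001 popcount=3 -> KEEP
r=74=1001010 popcount=3 -> KEEP
r=75=1001011 popcount=4 -> skip
r=76=1001100 popcount=3 -> KEEP
r=77=1001101 popcount=4 -> skip
r=78=1001110 popcount=4 -> skip
r=79=1001111 popcount=5 -> skip
r=80=1010000 popcount=2 -> skip
r=81=1010001 popcount=3 -> KEEP
r=82=1010010 popcount=3 -> KEEP
r=83=1010011 popcount=4 -> skip
r=84=1010100 popcount=3 -> KEEP
r=85=1010101 popcount=4 -> skip
r=86=1010110 popcount=4 -> skip
r=87=1010111 popcount=5 -> skip
r=88=1011000 popcount=3 -> KEEP
r=89=1011001 popcount=4 -> skip
r=90=1011010 popcount=4 -> skip
r=91=1011011 popcount=5 -> skip
r=92=1011100 popcount=4 -> skip
r=93=1011101 popcount=5 -> skip
r=94=1011110 popcount=5 -> skip
r=95=1011111 popcount=6 -> skip
Kept rows: 41 42 44 49 50 52 56 67 69 70 73 74 76 81 82 84 88

Answer: 41 42 44 49 50 52 56 67 69 70 73 74 76 81 82 84 88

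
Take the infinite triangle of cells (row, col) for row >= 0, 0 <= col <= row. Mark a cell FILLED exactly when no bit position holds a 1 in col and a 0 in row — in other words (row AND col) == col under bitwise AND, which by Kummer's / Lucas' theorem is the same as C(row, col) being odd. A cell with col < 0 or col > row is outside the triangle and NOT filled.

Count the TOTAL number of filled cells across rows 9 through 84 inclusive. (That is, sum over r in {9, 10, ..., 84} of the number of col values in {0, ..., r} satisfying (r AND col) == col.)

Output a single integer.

Answer: 906

Derivation:
r9=1001 pc2: +4 =4
r10=1010 pc2: +4 =8
r11=1011 pc3: +8 =16
r12=1100 pc2: +4 =20
r13=1101 pc3: +8 =28
r14=1110 pc3: +8 =36
r15=1111 pc4: +16 =52
r16=10000 pc1: +2 =54
r17=10001 pc2: +4 =58
r18=10010 pc2: +4 =62
r19=10011 pc3: +8 =70
r20=10100 pc2: +4 =74
r21=10101 pc3: +8 =82
r22=10110 pc3: +8 =90
r23=10111 pc4: +16 =106
r24=11000 pc2: +4 =110
r25=11001 pc3: +8 =118
r26=11010 pc3: +8 =126
r27=11011 pc4: +16 =142
r28=11100 pc3: +8 =150
r29=11101 pc4: +16 =166
r30=11110 pc4: +16 =182
r31=11111 pc5: +32 =214
r32=100000 pc1: +2 =216
r33=100001 pc2: +4 =220
r34=100010 pc2: +4 =224
r35=100011 pc3: +8 =232
r36=100100 pc2: +4 =236
r37=100101 pc3: +8 =244
r38=100110 pc3: +8 =252
r39=100111 pc4: +16 =268
r40=101000 pc2: +4 =272
r41=101001 pc3: +8 =280
r42=101010 pc3: +8 =288
r43=101011 pc4: +16 =304
r44=101100 pc3: +8 =312
r45=101101 pc4: +16 =328
r46=101110 pc4: +16 =344
r47=101111 pc5: +32 =376
r48=110000 pc2: +4 =380
r49=110001 pc3: +8 =388
r50=110010 pc3: +8 =396
r51=110011 pc4: +16 =412
r52=110100 pc3: +8 =420
r53=110101 pc4: +16 =436
r54=110110 pc4: +16 =452
r55=110111 pc5: +32 =484
r56=111000 pc3: +8 =492
r57=111001 pc4: +16 =508
r58=111010 pc4: +16 =524
r59=111011 pc5: +32 =556
r60=111100 pc4: +16 =572
r61=111101 pc5: +32 =604
r62=111110 pc5: +32 =636
r63=111111 pc6: +64 =700
r64=1000000 pc1: +2 =702
r65=1000001 pc2: +4 =706
r66=1000010 pc2: +4 =710
r67=1000011 pc3: +8 =718
r68=1000100 pc2: +4 =722
r69=1000101 pc3: +8 =730
r70=1000110 pc3: +8 =738
r71=1000111 pc4: +16 =754
r72=1001000 pc2: +4 =758
r73=1001001 pc3: +8 =766
r74=1001010 pc3: +8 =774
r75=1001011 pc4: +16 =790
r76=1001100 pc3: +8 =798
r77=1001101 pc4: +16 =814
r78=1001110 pc4: +16 =830
r79=1001111 pc5: +32 =862
r80=1010000 pc2: +4 =866
r81=1010001 pc3: +8 =874
r82=1010010 pc3: +8 =882
r83=1010011 pc4: +16 =898
r84=1010100 pc3: +8 =906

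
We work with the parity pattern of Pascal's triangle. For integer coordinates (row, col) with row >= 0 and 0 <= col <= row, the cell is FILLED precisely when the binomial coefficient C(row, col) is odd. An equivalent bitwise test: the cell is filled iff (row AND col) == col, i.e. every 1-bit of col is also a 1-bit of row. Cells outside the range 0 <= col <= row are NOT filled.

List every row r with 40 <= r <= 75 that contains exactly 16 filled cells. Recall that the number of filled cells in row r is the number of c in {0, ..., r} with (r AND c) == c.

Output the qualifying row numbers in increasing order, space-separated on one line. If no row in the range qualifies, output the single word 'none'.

Answer: 43 45 46 51 53 54 57 58 60 71 75

Derivation:
Row r has 2^popcount(r) filled cells, so we need popcount(r) = log2(16) = 4.
Scan r = 40..75 and keep those with exactly 4 one-bits:
r=40=101000 popcount=2 -> skip
r=41=101001 popcount=3 -> skip
r=42=101010 popcount=3 -> skip
r=43=101011 popcount=4 -> KEEP
r=44=101100 popcount=3 -> skip
r=45=101101 popcount=4 -> KEEP
r=46=101110 popcount=4 -> KEEP
r=47=101111 popcount=5 -> skip
r=48=110000 popcount=2 -> skip
r=49=110001 popcount=3 -> skip
r=50=110010 popcount=3 -> skip
r=51=110011 popcount=4 -> KEEP
r=52=110100 popcount=3 -> skip
r=53=110101 popcount=4 -> KEEP
r=54=110110 popcount=4 -> KEEP
r=55=110111 popcount=5 -> skip
r=56=111000 popcount=3 -> skip
r=57=111001 popcount=4 -> KEEP
r=58=111010 popcount=4 -> KEEP
r=59=111011 popcount=5 -> skip
r=60=111100 popcount=4 -> KEEP
r=61=111101 popcount=5 -> skip
r=62=111110 popcount=5 -> skip
r=63=111111 popcount=6 -> skip
r=64=1000000 popcount=1 -> skip
r=65=1000001 popcount=2 -> skip
r=66=1000010 popcount=2 -> skip
r=67=1000011 popcount=3 -> skip
r=68=1000100 popcount=2 -> skip
r=69=1000101 popcount=3 -> skip
r=70=1000110 popcount=3 -> skip
r=71=1000111 popcount=4 -> KEEP
r=72=1001000 popcount=2 -> skip
r=73=1001001 popcount=3 -> skip
r=74=1001010 popcount=3 -> skip
r=75=1001011 popcount=4 -> KEEP
Kept rows: 43 45 46 51 53 54 57 58 60 71 75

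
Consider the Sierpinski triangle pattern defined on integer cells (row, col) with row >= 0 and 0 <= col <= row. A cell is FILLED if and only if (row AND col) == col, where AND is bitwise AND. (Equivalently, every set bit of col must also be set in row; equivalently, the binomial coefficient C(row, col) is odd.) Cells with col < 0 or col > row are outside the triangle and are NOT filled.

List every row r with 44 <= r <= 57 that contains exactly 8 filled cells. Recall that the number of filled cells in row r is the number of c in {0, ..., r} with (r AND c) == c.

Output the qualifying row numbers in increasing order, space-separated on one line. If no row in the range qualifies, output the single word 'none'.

Answer: 44 49 50 52 56

Derivation:
Row r has 2^popcount(r) filled cells, so we need popcount(r) = log2(8) = 3.
Scan r = 44..57 and keep those with exactly 3 one-bits:
r=44=101100 popcount=3 -> KEEP
r=45=101101 popcount=4 -> skip
r=46=101110 popcount=4 -> skip
r=47=101111 popcount=5 -> skip
r=48=110000 popcount=2 -> skip
r=49=110001 popcount=3 -> KEEP
r=50=110010 popcount=3 -> KEEP
r=51=110011 popcount=4 -> skip
r=52=110100 popcount=3 -> KEEP
r=53=110101 popcount=4 -> skip
r=54=110110 popcount=4 -> skip
r=55=110111 popcount=5 -> skip
r=56=111000 popcount=3 -> KEEP
r=57=111001 popcount=4 -> skip
Kept rows: 44 49 50 52 56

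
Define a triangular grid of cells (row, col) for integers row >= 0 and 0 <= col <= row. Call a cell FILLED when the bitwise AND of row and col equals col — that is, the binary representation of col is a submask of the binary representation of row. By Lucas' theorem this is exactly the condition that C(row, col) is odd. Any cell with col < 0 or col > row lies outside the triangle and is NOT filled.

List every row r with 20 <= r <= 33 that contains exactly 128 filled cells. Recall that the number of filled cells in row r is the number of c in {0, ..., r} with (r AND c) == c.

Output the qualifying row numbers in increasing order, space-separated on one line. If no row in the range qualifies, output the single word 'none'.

Answer: none

Derivation:
Row r has 2^popcount(r) filled cells, so we need popcount(r) = log2(128) = 7.
Scan r = 20..33 and keep those with exactly 7 one-bits:
r=20=10100 popcount=2 -> skip
r=21=10101 popcount=3 -> skip
r=22=10110 popcount=3 -> skip
r=23=10111 popcount=4 -> skip
r=24=11000 popcount=2 -> skip
r=25=11001 popcount=3 -> skip
r=26=11010 popcount=3 -> skip
r=27=11011 popcount=4 -> skip
r=28=11100 popcount=3 -> skip
r=29=11101 popcount=4 -> skip
r=30=11110 popcount=4 -> skip
r=31=11111 popcount=5 -> skip
r=32=100000 popcount=1 -> skip
r=33=100001 popcount=2 -> skip
Kept rows: none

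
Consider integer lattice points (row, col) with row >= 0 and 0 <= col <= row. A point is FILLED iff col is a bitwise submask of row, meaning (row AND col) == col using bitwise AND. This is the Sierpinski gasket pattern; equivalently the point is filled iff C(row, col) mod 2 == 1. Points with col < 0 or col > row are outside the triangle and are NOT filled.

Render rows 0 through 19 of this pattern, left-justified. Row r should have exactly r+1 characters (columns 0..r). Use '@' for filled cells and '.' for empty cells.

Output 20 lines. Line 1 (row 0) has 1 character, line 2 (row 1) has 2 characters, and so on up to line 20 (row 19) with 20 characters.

Answer: @
@@
@.@
@@@@
@...@
@@..@@
@.@.@.@
@@@@@@@@
@.......@
@@......@@
@.@.....@.@
@@@@....@@@@
@...@...@...@
@@..@@..@@..@@
@.@.@.@.@.@.@.@
@@@@@@@@@@@@@@@@
@...............@
@@..............@@
@.@.............@.@
@@@@............@@@@

Derivation:
r0=0: @
r1=1: @@
r2=10: @.@
r3=11: @@@@
r4=100: @...@
r5=101: @@..@@
r6=110: @.@.@.@
r7=111: @@@@@@@@
r8=1000: @.......@
r9=1001: @@......@@
r10=1010: @.@.....@.@
r11=1011: @@@@....@@@@
r12=1100: @...@...@...@
r13=1101: @@..@@..@@..@@
r14=1110: @.@.@.@.@.@.@.@
r15=1111: @@@@@@@@@@@@@@@@
r16=10000: @...............@
r17=10001: @@..............@@
r18=10010: @.@.............@.@
r19=10011: @@@@............@@@@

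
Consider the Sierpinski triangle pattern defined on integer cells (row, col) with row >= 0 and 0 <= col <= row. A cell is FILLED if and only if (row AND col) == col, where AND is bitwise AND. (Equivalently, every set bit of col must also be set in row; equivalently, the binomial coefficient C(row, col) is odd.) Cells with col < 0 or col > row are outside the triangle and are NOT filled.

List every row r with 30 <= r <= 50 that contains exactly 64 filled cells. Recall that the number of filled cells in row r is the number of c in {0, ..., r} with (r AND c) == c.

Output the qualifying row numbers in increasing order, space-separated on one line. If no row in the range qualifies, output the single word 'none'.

Row r has 2^popcount(r) filled cells, so we need popcount(r) = log2(64) = 6.
Scan r = 30..50 and keep those with exactly 6 one-bits:
r=30=11110 popcount=4 -> skip
r=31=11111 popcount=5 -> skip
r=32=100000 popcount=1 -> skip
r=33=100001 popcount=2 -> skip
r=34=100010 popcount=2 -> skip
r=35=100011 popcount=3 -> skip
r=36=100100 popcount=2 -> skip
r=37=100101 popcount=3 -> skip
r=38=100110 popcount=3 -> skip
r=39=100111 popcount=4 -> skip
r=40=101000 popcount=2 -> skip
r=41=101001 popcount=3 -> skip
r=42=101010 popcount=3 -> skip
r=43=101011 popcount=4 -> skip
r=44=101100 popcount=3 -> skip
r=45=101101 popcount=4 -> skip
r=46=101110 popcount=4 -> skip
r=47=101111 popcount=5 -> skip
r=48=110000 popcount=2 -> skip
r=49=110001 popcount=3 -> skip
r=50=110010 popcount=3 -> skip
Kept rows: none

Answer: none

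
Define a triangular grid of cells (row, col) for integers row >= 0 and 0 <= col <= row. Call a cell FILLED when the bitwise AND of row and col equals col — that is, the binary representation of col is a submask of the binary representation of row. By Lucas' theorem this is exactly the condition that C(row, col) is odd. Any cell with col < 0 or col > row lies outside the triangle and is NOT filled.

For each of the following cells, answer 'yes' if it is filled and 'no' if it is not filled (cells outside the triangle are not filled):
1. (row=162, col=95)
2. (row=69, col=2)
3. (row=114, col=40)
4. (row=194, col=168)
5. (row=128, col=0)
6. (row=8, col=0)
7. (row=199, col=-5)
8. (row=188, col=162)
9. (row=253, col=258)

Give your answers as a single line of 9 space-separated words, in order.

Answer: no no no no yes yes no no no

Derivation:
(162,95): row=0b10100010, col=0b1011111, row AND col = 0b10 = 2; 2 != 95 -> empty
(69,2): row=0b1000101, col=0b10, row AND col = 0b0 = 0; 0 != 2 -> empty
(114,40): row=0b1110010, col=0b101000, row AND col = 0b100000 = 32; 32 != 40 -> empty
(194,168): row=0b11000010, col=0b10101000, row AND col = 0b10000000 = 128; 128 != 168 -> empty
(128,0): row=0b10000000, col=0b0, row AND col = 0b0 = 0; 0 == 0 -> filled
(8,0): row=0b1000, col=0b0, row AND col = 0b0 = 0; 0 == 0 -> filled
(199,-5): col outside [0, 199] -> not filled
(188,162): row=0b10111100, col=0b10100010, row AND col = 0b10100000 = 160; 160 != 162 -> empty
(253,258): col outside [0, 253] -> not filled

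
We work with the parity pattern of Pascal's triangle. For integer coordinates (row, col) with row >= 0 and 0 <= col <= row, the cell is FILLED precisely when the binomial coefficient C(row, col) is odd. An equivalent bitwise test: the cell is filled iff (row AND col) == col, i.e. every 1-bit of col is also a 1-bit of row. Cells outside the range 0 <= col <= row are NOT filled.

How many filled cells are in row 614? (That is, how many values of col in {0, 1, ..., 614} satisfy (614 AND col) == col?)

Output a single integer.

Answer: 32

Derivation:
614 in binary = 1001100110
popcount(614) = number of 1-bits in 1001100110 = 5
A col c satisfies (614 AND c) == c iff every set bit of c is also set in 614; each of the 5 set bits of 614 can independently be on or off in c.
count = 2^5 = 32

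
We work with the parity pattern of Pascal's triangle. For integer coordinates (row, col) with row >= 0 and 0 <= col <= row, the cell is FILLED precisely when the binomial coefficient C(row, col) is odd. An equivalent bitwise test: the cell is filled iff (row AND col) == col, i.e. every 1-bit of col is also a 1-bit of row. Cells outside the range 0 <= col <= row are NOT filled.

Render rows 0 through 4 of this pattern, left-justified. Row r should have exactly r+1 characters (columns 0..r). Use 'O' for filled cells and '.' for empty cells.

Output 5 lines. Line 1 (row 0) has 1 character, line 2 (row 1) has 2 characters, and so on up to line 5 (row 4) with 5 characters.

r0=0: O
r1=1: OO
r2=10: O.O
r3=11: OOOO
r4=100: O...O

Answer: O
OO
O.O
OOOO
O...O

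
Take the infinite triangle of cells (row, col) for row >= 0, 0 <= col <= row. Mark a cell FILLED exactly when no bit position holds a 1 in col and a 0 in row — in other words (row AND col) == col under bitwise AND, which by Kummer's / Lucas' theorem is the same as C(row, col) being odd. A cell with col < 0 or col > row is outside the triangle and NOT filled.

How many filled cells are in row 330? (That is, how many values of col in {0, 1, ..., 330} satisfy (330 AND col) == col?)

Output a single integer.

Answer: 16

Derivation:
330 in binary = 101001010
popcount(330) = number of 1-bits in 101001010 = 4
A col c satisfies (330 AND c) == c iff every set bit of c is also set in 330; each of the 4 set bits of 330 can independently be on or off in c.
count = 2^4 = 16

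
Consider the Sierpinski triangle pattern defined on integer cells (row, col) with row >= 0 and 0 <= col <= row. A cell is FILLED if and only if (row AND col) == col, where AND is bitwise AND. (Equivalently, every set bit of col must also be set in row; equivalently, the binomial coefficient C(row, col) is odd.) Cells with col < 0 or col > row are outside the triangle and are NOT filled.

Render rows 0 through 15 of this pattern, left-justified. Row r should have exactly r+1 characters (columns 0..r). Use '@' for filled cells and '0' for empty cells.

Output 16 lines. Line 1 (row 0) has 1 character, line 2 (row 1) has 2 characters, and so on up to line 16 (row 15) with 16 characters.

r0=0: @
r1=1: @@
r2=10: @0@
r3=11: @@@@
r4=100: @000@
r5=101: @@00@@
r6=110: @0@0@0@
r7=111: @@@@@@@@
r8=1000: @0000000@
r9=1001: @@000000@@
r10=1010: @0@00000@0@
r11=1011: @@@@0000@@@@
r12=1100: @000@000@000@
r13=1101: @@00@@00@@00@@
r14=1110: @0@0@0@0@0@0@0@
r15=1111: @@@@@@@@@@@@@@@@

Answer: @
@@
@0@
@@@@
@000@
@@00@@
@0@0@0@
@@@@@@@@
@0000000@
@@000000@@
@0@00000@0@
@@@@0000@@@@
@000@000@000@
@@00@@00@@00@@
@0@0@0@0@0@0@0@
@@@@@@@@@@@@@@@@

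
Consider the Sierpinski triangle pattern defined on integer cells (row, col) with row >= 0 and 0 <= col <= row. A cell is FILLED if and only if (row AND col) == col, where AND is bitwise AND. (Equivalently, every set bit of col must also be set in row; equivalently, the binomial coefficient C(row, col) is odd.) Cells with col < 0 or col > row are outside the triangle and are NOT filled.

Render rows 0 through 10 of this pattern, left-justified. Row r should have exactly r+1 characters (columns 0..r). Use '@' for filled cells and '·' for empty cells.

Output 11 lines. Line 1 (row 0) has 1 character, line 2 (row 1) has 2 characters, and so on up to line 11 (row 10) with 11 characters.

Answer: @
@@
@·@
@@@@
@···@
@@··@@
@·@·@·@
@@@@@@@@
@·······@
@@······@@
@·@·····@·@

Derivation:
r0=0: @
r1=1: @@
r2=10: @·@
r3=11: @@@@
r4=100: @···@
r5=101: @@··@@
r6=110: @·@·@·@
r7=111: @@@@@@@@
r8=1000: @·······@
r9=1001: @@······@@
r10=1010: @·@·····@·@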